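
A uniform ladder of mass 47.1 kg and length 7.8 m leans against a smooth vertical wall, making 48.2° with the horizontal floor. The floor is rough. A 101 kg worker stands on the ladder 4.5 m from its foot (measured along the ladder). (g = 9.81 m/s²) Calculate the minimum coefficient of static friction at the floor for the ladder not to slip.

ΣF_y = 0: N_floor = 47.1×9.81 + 101×9.81 = 1452.9 N.
Torques about the foot: N_wall · 7.8 sin 48.2° = 47.1×9.81×3.9 cos 48.2° + 101×9.81×4.5 cos 48.2° → N_wall = 717.65 N.
ΣF_x = 0: f_floor = N_wall = 717.65 N.
μ_min = f_floor / N_floor = 717.65 / 1452.9 = 0.494.

μ_min ≈ 0.494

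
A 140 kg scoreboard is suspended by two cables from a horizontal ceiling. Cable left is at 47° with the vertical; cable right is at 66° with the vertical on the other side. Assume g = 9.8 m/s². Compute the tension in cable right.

Angles from the horizontal: cable left is 90° − 47° = 43°, cable right is 90° − 66° = 24°.
Weight W = 140 × 9.8 = 1372 N acts straight down.
Horizontal: T_left cos 43° = T_right cos 24°  →  T_left = 1.249 T_right.
Vertical: T_left sin 43° + T_right sin 24° = 1372.
Substituting the horizontal relation into the vertical equation gives 1.259 T_right = 1372, so T_right = 1090 N.

T_right ≈ 1090 N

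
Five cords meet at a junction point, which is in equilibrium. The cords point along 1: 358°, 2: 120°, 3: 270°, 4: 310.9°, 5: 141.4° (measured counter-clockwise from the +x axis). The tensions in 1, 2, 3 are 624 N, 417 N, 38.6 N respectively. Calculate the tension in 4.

T_4 ≈ 2710 N

Resolve: ΣF_x = 624 cos 358° + 417 cos 120° + 38.6 cos 270° + T_4 cos 310.9° + T_5 cos 141.4° = 0.
        ΣF_y = 624 sin 358° + 417 sin 120° + 38.6 sin 270° + T_4 sin 310.9° + T_5 sin 141.4° = 0.
The known terms sum to (415.1, 300.8) N, so 0.6547 T_4 − 0.7815 T_5 = -415.1 and -0.7559 T_4 + 0.6239 T_5 = -300.8.
Solving simultaneously: T_4 = 2711 N, T_5 = 2802 N.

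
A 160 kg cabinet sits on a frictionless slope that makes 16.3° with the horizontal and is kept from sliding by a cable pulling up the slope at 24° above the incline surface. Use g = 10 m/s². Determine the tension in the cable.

Take axes along and perpendicular to the incline. Weight components: W sin 16.3° = 449.1 N down-slope, W cos 16.3° = 1536 N into the surface.
Along incline: T cos 24° = W sin 16.3° → T = 491.6 N.
Perpendicular: N = W cos 16.3° − T sin 24° = 1336 N.

T ≈ 492 N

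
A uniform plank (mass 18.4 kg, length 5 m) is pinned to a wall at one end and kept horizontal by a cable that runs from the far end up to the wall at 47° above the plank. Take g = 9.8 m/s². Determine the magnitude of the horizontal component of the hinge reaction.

Take torques about the hinge: T sin 47° · 5 = 18.4×9.8×2.5 = 450.8 N·m.
So T = 450.8 / (0.7314 × 5) = 123.28 N.
ΣF_x = 0: H_x = T cos 47° = 84.076 N.

H_x ≈ 84.1 N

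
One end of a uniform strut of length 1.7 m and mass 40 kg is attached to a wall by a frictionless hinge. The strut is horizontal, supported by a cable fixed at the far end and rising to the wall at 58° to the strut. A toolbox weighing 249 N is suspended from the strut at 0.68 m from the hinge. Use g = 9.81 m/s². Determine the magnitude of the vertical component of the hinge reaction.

|H_y| ≈ 346 N

Take torques about the hinge: T sin 58° · 1.7 = 40×9.81×0.85 + 249×0.68 = 502.86 N·m.
So T = 502.86 / (0.8480 × 1.7) = 348.8 N.
ΣF_y = 0: H_y = (40×9.81 + 249) − T sin 58° = 641.4 − 295.8 = 345.6 N.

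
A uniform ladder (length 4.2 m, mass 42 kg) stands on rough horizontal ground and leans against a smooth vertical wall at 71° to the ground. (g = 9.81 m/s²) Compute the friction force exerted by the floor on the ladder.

f ≈ 70.9 N

Torques about the foot: N_wall · 4.2 sin 71° = 42×9.81×2.1 cos 71° → N_wall = 70.935 N.
ΣF_x = 0: f_floor = N_wall = 70.935 N.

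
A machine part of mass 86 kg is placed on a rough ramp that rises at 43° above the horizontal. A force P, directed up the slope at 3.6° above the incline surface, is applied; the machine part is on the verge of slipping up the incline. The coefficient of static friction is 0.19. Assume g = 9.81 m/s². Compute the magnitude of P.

On the verge of sliding up the incline, friction equals μN and acts down the slope.
Perpendicular: N + P sin 3.6° = W cos 43° = 617 N.
Along incline: P cos 3.6° = W sin 43° + μN  with W sin 43° = 575.4 N.
Solving the pair for P and N: P = 685.8 N, N = 574 N (and f = μN = 109.1 N).

P ≈ 686 N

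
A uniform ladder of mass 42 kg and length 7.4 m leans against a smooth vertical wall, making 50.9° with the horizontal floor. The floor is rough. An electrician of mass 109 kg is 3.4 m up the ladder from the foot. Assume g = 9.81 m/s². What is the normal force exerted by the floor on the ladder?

N_floor ≈ 1480 N

ΣF_y = 0: N_floor = 42×9.81 + 109×9.81 = 1481.3 N.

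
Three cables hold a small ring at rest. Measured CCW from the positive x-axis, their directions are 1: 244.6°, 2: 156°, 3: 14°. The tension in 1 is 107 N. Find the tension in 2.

T_2 ≈ 134 N

Resolve: ΣF_x = 107 cos 244.6° + T_2 cos 156° + T_3 cos 14° = 0.
        ΣF_y = 107 sin 244.6° + T_2 sin 156° + T_3 sin 14° = 0.
The known terms sum to (-45.9, -96.66) N, so -0.9135 T_2 + 0.9703 T_3 = 45.9 and 0.4067 T_2 + 0.2419 T_3 = 96.66.
Solving simultaneously: T_2 = 134.3 N, T_3 = 173.7 N.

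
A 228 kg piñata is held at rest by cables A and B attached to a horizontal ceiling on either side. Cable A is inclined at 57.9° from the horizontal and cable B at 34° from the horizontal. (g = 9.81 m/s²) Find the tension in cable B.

Weight W = 228 × 9.81 = 2237 N acts straight down.
Horizontal: T_A cos 57.9° = T_B cos 34°  →  T_A = 1.56 T_B.
Vertical: T_A sin 57.9° + T_B sin 34° = 2237.
Substituting the horizontal relation into the vertical equation gives 1.881 T_B = 2237, so T_B = 1189 N.

T_B ≈ 1190 N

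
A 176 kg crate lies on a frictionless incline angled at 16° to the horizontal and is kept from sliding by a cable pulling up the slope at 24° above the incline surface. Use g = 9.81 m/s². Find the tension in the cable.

Take axes along and perpendicular to the incline. Weight components: W sin 16° = 475.9 N down-slope, W cos 16° = 1660 N into the surface.
Along incline: T cos 24° = W sin 16° → T = 520.9 N.
Perpendicular: N = W cos 16° − T sin 24° = 1448 N.

T ≈ 521 N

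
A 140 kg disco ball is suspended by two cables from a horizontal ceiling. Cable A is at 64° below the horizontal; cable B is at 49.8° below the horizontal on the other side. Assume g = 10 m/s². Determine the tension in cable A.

Weight W = 140 × 10 = 1400 N acts straight down.
Horizontal: T_A cos 64° = T_B cos 49.8°  →  T_B = 0.6792 T_A.
Vertical: T_A sin 64° + T_B sin 49.8° = 1400.
Substituting the horizontal relation into the vertical equation gives 1.418 T_A = 1400, so T_A = 987.6 N.

T_A ≈ 988 N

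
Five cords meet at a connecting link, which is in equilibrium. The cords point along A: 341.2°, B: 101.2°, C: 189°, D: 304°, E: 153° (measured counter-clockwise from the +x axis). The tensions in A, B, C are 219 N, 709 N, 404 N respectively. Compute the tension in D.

Resolve: ΣF_x = 219 cos 341.2° + 709 cos 101.2° + 404 cos 189° + T_D cos 304° + T_E cos 153° = 0.
        ΣF_y = 219 sin 341.2° + 709 sin 101.2° + 404 sin 189° + T_D sin 304° + T_E sin 153° = 0.
The known terms sum to (-329.4, 561.7) N, so 0.5592 T_D − 0.8910 T_E = 329.4 and -0.8290 T_D + 0.4540 T_E = -561.7.
Solving simultaneously: T_D = 723.9 N, T_E = 84.58 N.

T_D ≈ 724 N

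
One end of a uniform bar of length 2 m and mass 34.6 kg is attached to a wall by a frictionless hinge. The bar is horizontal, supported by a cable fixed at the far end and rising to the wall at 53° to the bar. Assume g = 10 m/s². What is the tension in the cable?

T ≈ 217 N

Take torques about the hinge: T sin 53° · 2 = 34.6×10×1 = 346 N·m.
So T = 346 / (0.7986 × 2) = 216.62 N.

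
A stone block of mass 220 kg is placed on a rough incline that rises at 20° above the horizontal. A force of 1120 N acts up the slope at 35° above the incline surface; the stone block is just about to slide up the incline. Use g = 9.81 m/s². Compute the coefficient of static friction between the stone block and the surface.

μ ≈ 0.129

On the verge of sliding up the incline, friction is at its maximum μN and acts down the slope.
Perpendicular to incline: N = W cos 20° − P sin 35° = 2028 − 642.4 = 1386 N.
Along incline: P cos 35° − μN = W sin 20° → μ = −(W sin 20° − P cos 35°) / N = 0.1294.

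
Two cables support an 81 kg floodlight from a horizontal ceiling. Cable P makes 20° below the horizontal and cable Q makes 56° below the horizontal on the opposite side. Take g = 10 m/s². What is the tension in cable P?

T_P ≈ 467 N

Weight W = 81 × 10 = 810 N acts straight down.
Horizontal: T_P cos 20° = T_Q cos 56°  →  T_Q = 1.68 T_P.
Vertical: T_P sin 20° + T_Q sin 56° = 810.
Substituting the horizontal relation into the vertical equation gives 1.735 T_P = 810, so T_P = 466.8 N.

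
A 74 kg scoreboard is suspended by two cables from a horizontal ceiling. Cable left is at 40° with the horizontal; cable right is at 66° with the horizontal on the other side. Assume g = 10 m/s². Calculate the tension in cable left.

T_left ≈ 313 N

Weight W = 74 × 10 = 740 N acts straight down.
Horizontal: T_left cos 40° = T_right cos 66°  →  T_right = 1.883 T_left.
Vertical: T_left sin 40° + T_right sin 66° = 740.
Substituting the horizontal relation into the vertical equation gives 2.363 T_left = 740, so T_left = 313.1 N.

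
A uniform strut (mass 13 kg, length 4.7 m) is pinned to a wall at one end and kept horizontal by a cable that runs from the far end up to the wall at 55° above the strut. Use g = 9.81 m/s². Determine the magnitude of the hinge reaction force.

|H| ≈ 77.8 N

Take torques about the hinge: T sin 55° · 4.7 = 13×9.81×2.35 = 299.7 N·m.
So T = 299.7 / (0.8192 × 4.7) = 77.843 N.
ΣF_x = 0: H_x = T cos 55° = 44.649 N.
ΣF_y = 0: H_y = (13×9.81) − T sin 55° = 127.53 − 63.765 = 63.765 N.
|H| = √(H_x² + H_y²) = √((44.649)² + (63.765)²) = 77.843 N.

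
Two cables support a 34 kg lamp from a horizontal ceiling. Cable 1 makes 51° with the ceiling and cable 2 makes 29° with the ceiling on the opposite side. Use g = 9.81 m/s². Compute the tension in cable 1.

T_1 ≈ 296 N

Weight W = 34 × 9.81 = 333.5 N acts straight down.
Horizontal: T_1 cos 51° = T_2 cos 29°  →  T_2 = 0.7195 T_1.
Vertical: T_1 sin 51° + T_2 sin 29° = 333.5.
Substituting the horizontal relation into the vertical equation gives 1.126 T_1 = 333.5, so T_1 = 296.2 N.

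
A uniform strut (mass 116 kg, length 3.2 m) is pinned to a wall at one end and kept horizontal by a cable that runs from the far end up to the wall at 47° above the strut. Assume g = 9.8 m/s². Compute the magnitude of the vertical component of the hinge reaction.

|H_y| ≈ 568 N

Take torques about the hinge: T sin 47° · 3.2 = 116×9.8×1.6 = 1818.9 N·m.
So T = 1818.9 / (0.7314 × 3.2) = 777.19 N.
ΣF_y = 0: H_y = (116×9.8) − T sin 47° = 1136.8 − 568.4 = 568.4 N.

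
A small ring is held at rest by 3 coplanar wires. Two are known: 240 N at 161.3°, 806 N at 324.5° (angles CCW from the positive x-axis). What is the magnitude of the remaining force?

F ≈ 580 N

Sum the known components: ΣF_x = 428.8 N, ΣF_y = -391.1 N.
For equilibrium the remaining force must supply (−ΣF_x, −ΣF_y) = (-428.8, 391.1) N.
Magnitude = √((-428.8)² + (391.1)²) = 580.4 N; direction = atan2(391.1, -428.8) = 137.6°.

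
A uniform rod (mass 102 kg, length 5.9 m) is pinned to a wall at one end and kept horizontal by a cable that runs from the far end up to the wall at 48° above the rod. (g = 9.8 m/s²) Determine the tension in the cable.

Take torques about the hinge: T sin 48° · 5.9 = 102×9.8×2.95 = 2948.8 N·m.
So T = 2948.8 / (0.7431 × 5.9) = 672.55 N.

T ≈ 673 N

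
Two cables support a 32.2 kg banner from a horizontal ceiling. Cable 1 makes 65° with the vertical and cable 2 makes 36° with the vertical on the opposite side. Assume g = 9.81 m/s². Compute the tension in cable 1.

Angles from the horizontal: cable 1 is 90° − 65° = 25°, cable 2 is 90° − 36° = 54°.
Weight W = 32.2 × 9.81 = 315.9 N acts straight down.
Horizontal: T_1 cos 25° = T_2 cos 54°  →  T_2 = 1.542 T_1.
Vertical: T_1 sin 25° + T_2 sin 54° = 315.9.
Substituting the horizontal relation into the vertical equation gives 1.67 T_1 = 315.9, so T_1 = 189.1 N.

T_1 ≈ 189 N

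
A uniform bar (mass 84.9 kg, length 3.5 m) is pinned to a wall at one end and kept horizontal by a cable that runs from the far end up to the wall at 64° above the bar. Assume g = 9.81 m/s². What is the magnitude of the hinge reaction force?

|H| ≈ 463 N

Take torques about the hinge: T sin 64° · 3.5 = 84.9×9.81×1.75 = 1457.5 N·m.
So T = 1457.5 / (0.8988 × 3.5) = 463.33 N.
ΣF_x = 0: H_x = T cos 64° = 203.11 N.
ΣF_y = 0: H_y = (84.9×9.81) − T sin 64° = 832.87 − 416.43 = 416.43 N.
|H| = √(H_x² + H_y²) = √((203.11)² + (416.43)²) = 463.33 N.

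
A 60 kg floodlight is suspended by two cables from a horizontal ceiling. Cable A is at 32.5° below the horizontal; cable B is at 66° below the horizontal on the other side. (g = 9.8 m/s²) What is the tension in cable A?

Weight W = 60 × 9.8 = 588 N acts straight down.
Horizontal: T_A cos 32.5° = T_B cos 66°  →  T_B = 2.074 T_A.
Vertical: T_A sin 32.5° + T_B sin 66° = 588.
Substituting the horizontal relation into the vertical equation gives 2.432 T_A = 588, so T_A = 241.8 N.

T_A ≈ 242 N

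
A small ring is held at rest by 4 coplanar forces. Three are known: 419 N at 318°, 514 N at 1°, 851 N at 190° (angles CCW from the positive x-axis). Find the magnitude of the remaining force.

F ≈ 419 N

Sum the known components: ΣF_x = -12.77 N, ΣF_y = -419.2 N.
For equilibrium the remaining force must supply (−ΣF_x, −ΣF_y) = (12.77, 419.2) N.
Magnitude = √((12.77)² + (419.2)²) = 419.4 N; direction = atan2(419.2, 12.77) = 88.3°.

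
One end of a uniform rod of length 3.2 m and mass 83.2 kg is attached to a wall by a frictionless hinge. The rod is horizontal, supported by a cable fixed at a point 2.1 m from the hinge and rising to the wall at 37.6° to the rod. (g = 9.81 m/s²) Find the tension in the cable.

T ≈ 1020 N

Take torques about the hinge: T sin 37.6° · 2.1 = 83.2×9.81×1.6 = 1305.9 N·m.
So T = 1305.9 / (0.6101 × 2.1) = 1019.2 N.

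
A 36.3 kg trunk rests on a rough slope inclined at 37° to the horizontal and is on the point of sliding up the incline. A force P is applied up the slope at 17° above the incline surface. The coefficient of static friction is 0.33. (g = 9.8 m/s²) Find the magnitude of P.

On the verge of sliding up the incline, friction equals μN and acts down the slope.
Perpendicular: N + P sin 17° = W cos 37° = 284.1 N.
Along incline: P cos 17° = W sin 37° + μN  with W sin 37° = 214.1 N.
Solving the pair for P and N: P = 292.4 N, N = 198.6 N (and f = μN = 65.54 N).

P ≈ 292 N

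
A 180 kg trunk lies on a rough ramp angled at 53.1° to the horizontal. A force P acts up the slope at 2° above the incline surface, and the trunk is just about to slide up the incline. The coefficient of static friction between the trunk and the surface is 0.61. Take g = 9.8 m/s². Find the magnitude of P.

On the verge of sliding up the incline, friction equals μN and acts down the slope.
Perpendicular: N + P sin 2° = W cos 53.1° = 1059 N.
Along incline: P cos 2° = W sin 53.1° + μN  with W sin 53.1° = 1411 N.
Solving the pair for P and N: P = 2015 N, N = 988.8 N (and f = μN = 603.2 N).

P ≈ 2020 N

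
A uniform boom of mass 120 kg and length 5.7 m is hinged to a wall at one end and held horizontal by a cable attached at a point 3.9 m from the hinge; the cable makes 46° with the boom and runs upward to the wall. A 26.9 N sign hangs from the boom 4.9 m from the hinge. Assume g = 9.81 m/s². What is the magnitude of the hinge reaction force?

|H| ≈ 917 N

Take torques about the hinge: T sin 46° · 3.9 = 120×9.81×2.85 + 26.9×4.9 = 3486.8 N·m.
So T = 3486.8 / (0.7193 × 3.9) = 1242.9 N.
ΣF_x = 0: H_x = T cos 46° = 863.38 N.
ΣF_y = 0: H_y = (120×9.81 + 26.9) − T sin 46° = 1204.1 − 894.06 = 310.04 N.
|H| = √(H_x² + H_y²) = √((863.38)² + (310.04)²) = 917.36 N.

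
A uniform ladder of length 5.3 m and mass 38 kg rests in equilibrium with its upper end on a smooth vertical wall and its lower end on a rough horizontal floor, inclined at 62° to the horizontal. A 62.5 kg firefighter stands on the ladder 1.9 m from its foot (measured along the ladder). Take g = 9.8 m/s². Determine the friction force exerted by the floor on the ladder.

f ≈ 216 N

Torques about the foot: N_wall · 5.3 sin 62° = 38×9.8×2.65 cos 62° + 62.5×9.8×1.9 cos 62° → N_wall = 215.75 N.
ΣF_x = 0: f_floor = N_wall = 215.75 N.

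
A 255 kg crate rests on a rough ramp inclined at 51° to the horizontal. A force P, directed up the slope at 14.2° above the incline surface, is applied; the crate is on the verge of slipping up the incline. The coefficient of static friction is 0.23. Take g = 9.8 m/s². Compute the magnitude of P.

P ≈ 2250 N

On the verge of sliding up the incline, friction equals μN and acts down the slope.
Perpendicular: N + P sin 14.2° = W cos 51° = 1573 N.
Along incline: P cos 14.2° = W sin 51° + μN  with W sin 51° = 1942 N.
Solving the pair for P and N: P = 2246 N, N = 1022 N (and f = μN = 235 N).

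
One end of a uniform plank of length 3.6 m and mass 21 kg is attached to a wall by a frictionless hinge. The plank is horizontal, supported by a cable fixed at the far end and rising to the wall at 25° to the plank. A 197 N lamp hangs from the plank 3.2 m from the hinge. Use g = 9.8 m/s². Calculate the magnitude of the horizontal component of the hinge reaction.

Take torques about the hinge: T sin 25° · 3.6 = 21×9.8×1.8 + 197×3.2 = 1000.8 N·m.
So T = 1000.8 / (0.4226 × 3.6) = 657.83 N.
ΣF_x = 0: H_x = T cos 25° = 596.2 N.

H_x ≈ 596 N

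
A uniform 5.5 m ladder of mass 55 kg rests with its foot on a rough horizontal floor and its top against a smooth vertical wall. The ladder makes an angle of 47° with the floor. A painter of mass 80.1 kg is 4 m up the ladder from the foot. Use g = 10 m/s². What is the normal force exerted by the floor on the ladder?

ΣF_y = 0: N_floor = 55×10 + 80.1×10 = 1351 N.

N_floor ≈ 1350 N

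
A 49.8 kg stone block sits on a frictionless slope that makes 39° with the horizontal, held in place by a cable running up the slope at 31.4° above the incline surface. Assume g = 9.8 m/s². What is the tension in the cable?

T ≈ 360 N

Take axes along and perpendicular to the incline. Weight components: W sin 39° = 307.1 N down-slope, W cos 39° = 379.3 N into the surface.
Along incline: T cos 31.4° = W sin 39° → T = 359.8 N.
Perpendicular: N = W cos 39° − T sin 31.4° = 191.8 N.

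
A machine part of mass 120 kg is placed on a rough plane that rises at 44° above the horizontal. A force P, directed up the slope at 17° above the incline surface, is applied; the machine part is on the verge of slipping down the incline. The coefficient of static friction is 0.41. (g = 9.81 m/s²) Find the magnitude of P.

On the verge of sliding down the incline, friction equals μN and acts up the slope.
Perpendicular: N + P sin 17° = W cos 44° = 846.8 N.
Along incline: P cos 17° + μN = W sin 44° with W sin 44° = 817.8 N.
Solving the pair for P and N: P = 562.6 N, N = 682.3 N (and f = μN = 279.8 N).

P ≈ 563 N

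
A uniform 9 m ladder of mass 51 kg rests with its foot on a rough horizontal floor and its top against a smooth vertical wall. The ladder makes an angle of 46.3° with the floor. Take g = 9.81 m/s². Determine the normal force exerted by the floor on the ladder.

ΣF_y = 0: N_floor = 51×9.81 = 500.31 N.

N_floor ≈ 500 N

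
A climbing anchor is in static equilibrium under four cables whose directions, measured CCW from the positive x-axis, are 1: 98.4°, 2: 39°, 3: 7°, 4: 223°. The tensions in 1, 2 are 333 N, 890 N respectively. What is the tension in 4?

Resolve: ΣF_x = 333 cos 98.4° + 890 cos 39° + T_3 cos 7° + T_4 cos 223° = 0.
        ΣF_y = 333 sin 98.4° + 890 sin 39° + T_3 sin 7° + T_4 sin 223° = 0.
The known terms sum to (643, 889.5) N, so 0.9925 T_3 − 0.7314 T_4 = -643 and 0.1219 T_3 − 0.6820 T_4 = -889.5.
Solving simultaneously: T_3 = 360.7 N, T_4 = 1369 N.

T_4 ≈ 1370 N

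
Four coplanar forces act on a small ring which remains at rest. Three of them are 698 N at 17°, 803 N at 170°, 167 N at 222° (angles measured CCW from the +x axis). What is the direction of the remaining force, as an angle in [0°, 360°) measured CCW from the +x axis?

θ ≈ 317°

Sum the known components: ΣF_x = -247.4 N, ΣF_y = 231.8 N.
For equilibrium the remaining force must supply (−ΣF_x, −ΣF_y) = (247.4, -231.8) N.
Magnitude = √((247.4)² + (-231.8)²) = 339 N; direction = atan2(-231.8, 247.4) = 316.9°.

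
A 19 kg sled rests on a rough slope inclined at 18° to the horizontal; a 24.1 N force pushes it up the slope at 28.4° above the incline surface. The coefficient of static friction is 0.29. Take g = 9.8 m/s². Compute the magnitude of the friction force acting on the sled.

Axes along / perpendicular to the incline. W sin 18° = 57.54 N down-slope; W cos 18° = 177.1 N into the surface.
Perpendicular: N = W cos 18° − P sin 28.4° = 177.1 − 11.46 = 165.6 N.
Along incline: P cos 28.4° + f = W sin 18° (friction acts up-slope) → f = 57.54 − 21.2 = 36.34 N.
|f| = 36.34 N ≤ μN = 48.03 N, so the sled is indeed static.

f ≈ 36.3 N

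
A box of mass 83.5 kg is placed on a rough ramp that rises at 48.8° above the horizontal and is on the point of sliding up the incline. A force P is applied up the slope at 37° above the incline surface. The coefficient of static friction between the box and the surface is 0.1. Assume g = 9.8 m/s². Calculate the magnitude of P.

P ≈ 780 N

On the verge of sliding up the incline, friction equals μN and acts down the slope.
Perpendicular: N + P sin 37° = W cos 48.8° = 539 N.
Along incline: P cos 37° = W sin 48.8° + μN  with W sin 48.8° = 615.7 N.
Solving the pair for P and N: P = 779.7 N, N = 69.78 N (and f = μN = 6.978 N).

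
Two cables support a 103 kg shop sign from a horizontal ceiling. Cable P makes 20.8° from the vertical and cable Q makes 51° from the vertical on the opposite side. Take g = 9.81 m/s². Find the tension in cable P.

Angles from the horizontal: cable P is 90° − 20.8° = 69.2°, cable Q is 90° − 51° = 39°.
Weight W = 103 × 9.81 = 1010 N acts straight down.
Horizontal: T_P cos 69.2° = T_Q cos 39°  →  T_Q = 0.4569 T_P.
Vertical: T_P sin 69.2° + T_Q sin 39° = 1010.
Substituting the horizontal relation into the vertical equation gives 1.222 T_P = 1010, so T_P = 826.6 N.

T_P ≈ 827 N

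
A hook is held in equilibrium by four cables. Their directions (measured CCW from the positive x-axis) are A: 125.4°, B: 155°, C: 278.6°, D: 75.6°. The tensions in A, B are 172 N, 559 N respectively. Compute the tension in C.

T_C ≈ 1740 N

Resolve: ΣF_x = 172 cos 125.4° + 559 cos 155° + T_C cos 278.6° + T_D cos 75.6° = 0.
        ΣF_y = 172 sin 125.4° + 559 sin 155° + T_C sin 278.6° + T_D sin 75.6° = 0.
The known terms sum to (-606.3, 376.4) N, so 0.1495 T_C + 0.2487 T_D = 606.3 and -0.9888 T_C + 0.9686 T_D = -376.4.
Solving simultaneously: T_C = 1742 N, T_D = 1390 N.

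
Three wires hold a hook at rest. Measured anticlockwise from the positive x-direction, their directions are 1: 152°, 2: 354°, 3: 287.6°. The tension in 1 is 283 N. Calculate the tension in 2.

T_2 ≈ 216 N

Resolve: ΣF_x = 283 cos 152° + T_2 cos 354° + T_3 cos 287.6° = 0.
        ΣF_y = 283 sin 152° + T_2 sin 354° + T_3 sin 287.6° = 0.
The known terms sum to (-249.9, 132.9) N, so 0.9945 T_2 + 0.3024 T_3 = 249.9 and -0.1045 T_2 − 0.9532 T_3 = -132.9.
Solving simultaneously: T_2 = 216.1 N, T_3 = 115.7 N.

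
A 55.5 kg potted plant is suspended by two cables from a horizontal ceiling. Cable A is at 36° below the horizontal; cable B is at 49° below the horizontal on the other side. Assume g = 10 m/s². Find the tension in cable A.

T_A ≈ 366 N

Weight W = 55.5 × 10 = 555 N acts straight down.
Horizontal: T_A cos 36° = T_B cos 49°  →  T_B = 1.233 T_A.
Vertical: T_A sin 36° + T_B sin 49° = 555.
Substituting the horizontal relation into the vertical equation gives 1.518 T_A = 555, so T_A = 365.5 N.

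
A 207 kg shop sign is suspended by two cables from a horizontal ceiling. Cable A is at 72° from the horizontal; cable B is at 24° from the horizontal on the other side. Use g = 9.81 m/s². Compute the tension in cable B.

T_B ≈ 631 N

Weight W = 207 × 9.81 = 2031 N acts straight down.
Horizontal: T_A cos 72° = T_B cos 24°  →  T_A = 2.956 T_B.
Vertical: T_A sin 72° + T_B sin 24° = 2031.
Substituting the horizontal relation into the vertical equation gives 3.218 T_B = 2031, so T_B = 631 N.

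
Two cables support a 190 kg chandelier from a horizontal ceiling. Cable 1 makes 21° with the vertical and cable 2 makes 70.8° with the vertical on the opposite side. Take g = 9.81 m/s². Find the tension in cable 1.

Angles from the horizontal: cable 1 is 90° − 21° = 69°, cable 2 is 90° − 70.8° = 19.2°.
Weight W = 190 × 9.81 = 1864 N acts straight down.
Horizontal: T_1 cos 69° = T_2 cos 19.2°  →  T_2 = 0.3795 T_1.
Vertical: T_1 sin 69° + T_2 sin 19.2° = 1864.
Substituting the horizontal relation into the vertical equation gives 1.058 T_1 = 1864, so T_1 = 1761 N.

T_1 ≈ 1760 N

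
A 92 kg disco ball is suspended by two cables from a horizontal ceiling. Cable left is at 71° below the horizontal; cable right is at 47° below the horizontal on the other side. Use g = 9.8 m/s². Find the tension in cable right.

T_right ≈ 332 N

Weight W = 92 × 9.8 = 901.6 N acts straight down.
Horizontal: T_left cos 71° = T_right cos 47°  →  T_left = 2.095 T_right.
Vertical: T_left sin 71° + T_right sin 47° = 901.6.
Substituting the horizontal relation into the vertical equation gives 2.712 T_right = 901.6, so T_right = 332.4 N.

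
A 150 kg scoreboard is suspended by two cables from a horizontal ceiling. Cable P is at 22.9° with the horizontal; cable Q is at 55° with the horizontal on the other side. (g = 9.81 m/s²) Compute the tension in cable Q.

T_Q ≈ 1390 N

Weight W = 150 × 9.81 = 1472 N acts straight down.
Horizontal: T_P cos 22.9° = T_Q cos 55°  →  T_P = 0.6227 T_Q.
Vertical: T_P sin 22.9° + T_Q sin 55° = 1472.
Substituting the horizontal relation into the vertical equation gives 1.061 T_Q = 1472, so T_Q = 1386 N.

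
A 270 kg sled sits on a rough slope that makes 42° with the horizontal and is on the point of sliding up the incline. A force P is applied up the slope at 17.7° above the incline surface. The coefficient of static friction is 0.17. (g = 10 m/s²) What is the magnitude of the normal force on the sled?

N ≈ 1360 N

On the verge of sliding up the incline, friction equals μN and acts down the slope.
Perpendicular: N + P sin 17.7° = W cos 42° = 2006 N.
Along incline: P cos 17.7° = W sin 42° + μN  with W sin 42° = 1807 N.
Solving the pair for P and N: P = 2138 N, N = 1356 N (and f = μN = 230.6 N).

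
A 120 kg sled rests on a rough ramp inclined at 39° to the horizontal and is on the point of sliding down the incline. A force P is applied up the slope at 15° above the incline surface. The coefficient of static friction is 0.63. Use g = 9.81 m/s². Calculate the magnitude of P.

P ≈ 205 N

On the verge of sliding down the incline, friction equals μN and acts up the slope.
Perpendicular: N + P sin 15° = W cos 39° = 914.9 N.
Along incline: P cos 15° + μN = W sin 39° with W sin 39° = 740.8 N.
Solving the pair for P and N: P = 204.9 N, N = 861.8 N (and f = μN = 543 N).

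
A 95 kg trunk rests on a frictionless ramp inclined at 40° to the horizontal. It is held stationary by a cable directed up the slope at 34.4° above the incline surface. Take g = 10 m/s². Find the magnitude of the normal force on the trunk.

N ≈ 310 N

Take axes along and perpendicular to the incline. Weight components: W sin 40° = 610.6 N down-slope, W cos 40° = 727.7 N into the surface.
Along incline: T cos 34.4° = W sin 40° → T = 740.1 N.
Perpendicular: N = W cos 40° − T sin 34.4° = 309.6 N.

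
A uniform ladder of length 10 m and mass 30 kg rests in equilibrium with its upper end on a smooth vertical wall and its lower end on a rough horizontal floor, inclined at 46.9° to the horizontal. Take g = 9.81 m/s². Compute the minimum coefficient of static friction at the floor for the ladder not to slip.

μ_min ≈ 0.468

ΣF_y = 0: N_floor = 30×9.81 = 294.3 N.
Torques about the foot: N_wall · 10 sin 46.9° = 30×9.81×5 cos 46.9° → N_wall = 137.7 N.
ΣF_x = 0: f_floor = N_wall = 137.7 N.
μ_min = f_floor / N_floor = 137.7 / 294.3 = 0.4679.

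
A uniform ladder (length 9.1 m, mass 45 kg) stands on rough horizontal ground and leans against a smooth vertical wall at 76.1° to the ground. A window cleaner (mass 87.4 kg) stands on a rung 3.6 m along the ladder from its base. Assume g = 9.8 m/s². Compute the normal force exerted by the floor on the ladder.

N_floor ≈ 1300 N

ΣF_y = 0: N_floor = 45×9.8 + 87.4×9.8 = 1297.5 N.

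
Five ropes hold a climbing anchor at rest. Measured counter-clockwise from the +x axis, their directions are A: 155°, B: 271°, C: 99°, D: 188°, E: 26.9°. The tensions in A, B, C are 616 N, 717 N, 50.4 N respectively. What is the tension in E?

T_E ≈ 1010 N

Resolve: ΣF_x = 616 cos 155° + 717 cos 271° + 50.4 cos 99° + T_D cos 188° + T_E cos 26.9° = 0.
        ΣF_y = 616 sin 155° + 717 sin 271° + 50.4 sin 99° + T_D sin 188° + T_E sin 26.9° = 0.
The known terms sum to (-553.7, -406.8) N, so -0.9903 T_D + 0.8918 T_E = 553.7 and -0.1392 T_D + 0.4524 T_E = 406.8.
Solving simultaneously: T_D = 346.6 N, T_E = 1006 N.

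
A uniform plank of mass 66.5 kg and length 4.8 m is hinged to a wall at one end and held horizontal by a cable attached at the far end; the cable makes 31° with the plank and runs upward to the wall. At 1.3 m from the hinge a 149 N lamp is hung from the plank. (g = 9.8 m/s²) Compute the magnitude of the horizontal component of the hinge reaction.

H_x ≈ 609 N

Take torques about the hinge: T sin 31° · 4.8 = 66.5×9.8×2.4 + 149×1.3 = 1757.8 N·m.
So T = 1757.8 / (0.5150 × 4.8) = 711.02 N.
ΣF_x = 0: H_x = T cos 31° = 609.47 N.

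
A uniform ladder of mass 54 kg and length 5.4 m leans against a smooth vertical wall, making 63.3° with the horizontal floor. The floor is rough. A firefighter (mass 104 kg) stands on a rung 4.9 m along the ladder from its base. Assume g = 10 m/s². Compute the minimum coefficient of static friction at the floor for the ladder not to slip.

ΣF_y = 0: N_floor = 54×10 + 104×10 = 1580 N.
Torques about the foot: N_wall · 5.4 sin 63.3° = 54×10×2.7 cos 63.3° + 104×10×4.9 cos 63.3° → N_wall = 610.43 N.
ΣF_x = 0: f_floor = N_wall = 610.43 N.
μ_min = f_floor / N_floor = 610.43 / 1580 = 0.3863.

μ_min ≈ 0.386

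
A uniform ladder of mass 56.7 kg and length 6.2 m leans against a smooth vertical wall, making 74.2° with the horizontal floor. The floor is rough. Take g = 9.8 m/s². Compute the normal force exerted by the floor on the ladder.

N_floor ≈ 556 N

ΣF_y = 0: N_floor = 56.7×9.8 = 555.66 N.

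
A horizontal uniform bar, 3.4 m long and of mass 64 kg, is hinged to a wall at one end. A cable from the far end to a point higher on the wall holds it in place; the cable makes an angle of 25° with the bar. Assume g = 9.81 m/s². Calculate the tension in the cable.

T ≈ 743 N

Take torques about the hinge: T sin 25° · 3.4 = 64×9.81×1.7 = 1067.3 N·m.
So T = 1067.3 / (0.4226 × 3.4) = 742.8 N.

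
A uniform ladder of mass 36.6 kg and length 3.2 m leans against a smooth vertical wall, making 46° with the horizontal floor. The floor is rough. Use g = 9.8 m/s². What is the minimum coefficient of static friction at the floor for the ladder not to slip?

ΣF_y = 0: N_floor = 36.6×9.8 = 358.68 N.
Torques about the foot: N_wall · 3.2 sin 46° = 36.6×9.8×1.6 cos 46° → N_wall = 173.19 N.
ΣF_x = 0: f_floor = N_wall = 173.19 N.
μ_min = f_floor / N_floor = 173.19 / 358.68 = 0.4828.

μ_min ≈ 0.483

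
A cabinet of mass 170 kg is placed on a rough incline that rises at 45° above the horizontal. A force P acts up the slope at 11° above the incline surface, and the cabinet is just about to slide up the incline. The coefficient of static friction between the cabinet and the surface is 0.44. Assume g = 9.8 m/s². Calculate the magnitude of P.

P ≈ 1590 N

On the verge of sliding up the incline, friction equals μN and acts down the slope.
Perpendicular: N + P sin 11° = W cos 45° = 1178 N.
Along incline: P cos 11° = W sin 45° + μN  with W sin 45° = 1178 N.
Solving the pair for P and N: P = 1592 N, N = 874.3 N (and f = μN = 384.7 N).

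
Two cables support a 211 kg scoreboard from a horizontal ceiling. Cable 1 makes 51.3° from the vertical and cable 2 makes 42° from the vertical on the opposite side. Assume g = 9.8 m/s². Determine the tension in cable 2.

T_2 ≈ 1620 N

Angles from the horizontal: cable 1 is 90° − 51.3° = 38.7°, cable 2 is 90° − 42° = 48°.
Weight W = 211 × 9.8 = 2068 N acts straight down.
Horizontal: T_1 cos 38.7° = T_2 cos 48°  →  T_1 = 0.8574 T_2.
Vertical: T_1 sin 38.7° + T_2 sin 48° = 2068.
Substituting the horizontal relation into the vertical equation gives 1.279 T_2 = 2068, so T_2 = 1616 N.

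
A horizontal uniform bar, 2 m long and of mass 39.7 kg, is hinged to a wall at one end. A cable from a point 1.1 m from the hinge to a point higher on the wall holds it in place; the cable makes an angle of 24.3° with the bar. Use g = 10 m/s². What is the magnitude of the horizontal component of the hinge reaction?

Take torques about the hinge: T sin 24.3° · 1.1 = 39.7×10×1 = 397 N·m.
So T = 397 / (0.4115 × 1.1) = 877.03 N.
ΣF_x = 0: H_x = T cos 24.3° = 799.33 N.

H_x ≈ 799 N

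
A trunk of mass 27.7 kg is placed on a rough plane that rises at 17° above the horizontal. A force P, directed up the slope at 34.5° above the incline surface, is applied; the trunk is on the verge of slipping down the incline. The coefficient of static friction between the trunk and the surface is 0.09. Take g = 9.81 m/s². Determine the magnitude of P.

On the verge of sliding down the incline, friction equals μN and acts up the slope.
Perpendicular: N + P sin 34.5° = W cos 17° = 259.9 N.
Along incline: P cos 34.5° + μN = W sin 17° with W sin 17° = 79.45 N.
Solving the pair for P and N: P = 72.51 N, N = 218.8 N (and f = μN = 19.69 N).

P ≈ 72.5 N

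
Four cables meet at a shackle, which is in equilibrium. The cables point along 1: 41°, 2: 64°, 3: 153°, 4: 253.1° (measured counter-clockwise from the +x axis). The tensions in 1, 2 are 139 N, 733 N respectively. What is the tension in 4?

T_4 ≈ 875 N

Resolve: ΣF_x = 139 cos 41° + 733 cos 64° + T_3 cos 153° + T_4 cos 253.1° = 0.
        ΣF_y = 139 sin 41° + 733 sin 64° + T_3 sin 153° + T_4 sin 253.1° = 0.
The known terms sum to (426.2, 750) N, so -0.8910 T_3 − 0.2907 T_4 = -426.2 and 0.4540 T_3 − 0.9568 T_4 = -750.
Solving simultaneously: T_3 = 192.8 N, T_4 = 875.3 N.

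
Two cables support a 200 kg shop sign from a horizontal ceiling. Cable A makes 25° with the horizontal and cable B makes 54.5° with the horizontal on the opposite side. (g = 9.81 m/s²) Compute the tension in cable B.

Weight W = 200 × 9.81 = 1962 N acts straight down.
Horizontal: T_A cos 25° = T_B cos 54.5°  →  T_A = 0.6407 T_B.
Vertical: T_A sin 25° + T_B sin 54.5° = 1962.
Substituting the horizontal relation into the vertical equation gives 1.085 T_B = 1962, so T_B = 1808 N.

T_B ≈ 1810 N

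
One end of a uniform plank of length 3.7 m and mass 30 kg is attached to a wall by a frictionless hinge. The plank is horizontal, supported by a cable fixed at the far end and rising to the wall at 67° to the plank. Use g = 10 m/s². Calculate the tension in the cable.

Take torques about the hinge: T sin 67° · 3.7 = 30×10×1.85 = 555 N·m.
So T = 555 / (0.9205 × 3.7) = 162.95 N.

T ≈ 163 N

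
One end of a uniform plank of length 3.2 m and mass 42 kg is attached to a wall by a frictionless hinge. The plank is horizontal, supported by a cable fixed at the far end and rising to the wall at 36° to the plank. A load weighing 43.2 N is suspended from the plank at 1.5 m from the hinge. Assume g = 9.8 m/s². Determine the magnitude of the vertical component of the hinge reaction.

|H_y| ≈ 229 N

Take torques about the hinge: T sin 36° · 3.2 = 42×9.8×1.6 + 43.2×1.5 = 723.36 N·m.
So T = 723.36 / (0.5878 × 3.2) = 384.58 N.
ΣF_y = 0: H_y = (42×9.8 + 43.2) − T sin 36° = 454.8 − 226.05 = 228.75 N.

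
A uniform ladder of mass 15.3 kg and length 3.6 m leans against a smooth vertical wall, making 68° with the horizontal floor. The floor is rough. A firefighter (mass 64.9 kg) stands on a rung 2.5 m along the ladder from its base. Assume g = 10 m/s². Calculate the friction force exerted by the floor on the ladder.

f ≈ 213 N

Torques about the foot: N_wall · 3.6 sin 68° = 15.3×10×1.8 cos 68° + 64.9×10×2.5 cos 68° → N_wall = 213 N.
ΣF_x = 0: f_floor = N_wall = 213 N.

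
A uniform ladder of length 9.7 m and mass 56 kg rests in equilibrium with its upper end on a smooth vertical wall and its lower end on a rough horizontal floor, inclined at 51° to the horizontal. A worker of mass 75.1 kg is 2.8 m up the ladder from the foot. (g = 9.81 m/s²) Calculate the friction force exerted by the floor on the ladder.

f ≈ 395 N

Torques about the foot: N_wall · 9.7 sin 51° = 56×9.81×4.85 cos 51° + 75.1×9.81×2.8 cos 51° → N_wall = 394.64 N.
ΣF_x = 0: f_floor = N_wall = 394.64 N.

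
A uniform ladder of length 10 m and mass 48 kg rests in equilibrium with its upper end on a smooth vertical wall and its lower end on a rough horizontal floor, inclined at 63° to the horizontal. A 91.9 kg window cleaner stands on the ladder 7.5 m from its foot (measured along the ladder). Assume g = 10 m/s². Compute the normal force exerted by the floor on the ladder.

ΣF_y = 0: N_floor = 48×10 + 91.9×10 = 1399 N.

N_floor ≈ 1400 N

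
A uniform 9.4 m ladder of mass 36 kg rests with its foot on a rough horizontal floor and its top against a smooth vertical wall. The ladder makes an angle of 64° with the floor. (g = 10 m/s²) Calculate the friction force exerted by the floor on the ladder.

Torques about the foot: N_wall · 9.4 sin 64° = 36×10×4.7 cos 64° → N_wall = 87.792 N.
ΣF_x = 0: f_floor = N_wall = 87.792 N.

f ≈ 87.8 N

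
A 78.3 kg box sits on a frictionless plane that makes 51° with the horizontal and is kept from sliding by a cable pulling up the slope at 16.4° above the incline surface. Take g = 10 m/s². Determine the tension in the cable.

Take axes along and perpendicular to the incline. Weight components: W sin 51° = 608.5 N down-slope, W cos 51° = 492.8 N into the surface.
Along incline: T cos 16.4° = W sin 51° → T = 634.3 N.
Perpendicular: N = W cos 51° − T sin 16.4° = 313.7 N.

T ≈ 634 N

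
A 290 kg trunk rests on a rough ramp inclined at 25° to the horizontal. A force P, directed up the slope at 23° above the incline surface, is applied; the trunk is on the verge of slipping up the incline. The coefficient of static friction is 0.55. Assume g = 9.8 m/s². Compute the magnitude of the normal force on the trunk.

On the verge of sliding up the incline, friction equals μN and acts down the slope.
Perpendicular: N + P sin 23° = W cos 25° = 2576 N.
Along incline: P cos 23° = W sin 25° + μN  with W sin 25° = 1201 N.
Solving the pair for P and N: P = 2306 N, N = 1675 N (and f = μN = 921.2 N).

N ≈ 1670 N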